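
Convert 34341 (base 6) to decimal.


Positional values (base 6):
  1 × 6^0 = 1 × 1 = 1
  4 × 6^1 = 4 × 6 = 24
  3 × 6^2 = 3 × 36 = 108
  4 × 6^3 = 4 × 216 = 864
  3 × 6^4 = 3 × 1296 = 3888
Sum = 1 + 24 + 108 + 864 + 3888
= 4885


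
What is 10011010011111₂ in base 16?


Group into 4-bit nibbles: 0010011010011111
  0010 = 2
  0110 = 6
  1001 = 9
  1111 = F
= 0x269F


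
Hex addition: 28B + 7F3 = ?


Align and add column by column (LSB to MSB, each column mod 16 with carry):
  028B
+ 07F3
  ----
  col 0: B(11) + 3(3) + 0 (carry in) = 14 → E(14), carry out 0
  col 1: 8(8) + F(15) + 0 (carry in) = 23 → 7(7), carry out 1
  col 2: 2(2) + 7(7) + 1 (carry in) = 10 → A(10), carry out 0
  col 3: 0(0) + 0(0) + 0 (carry in) = 0 → 0(0), carry out 0
Reading digits MSB→LSB: 0A7E
Strip leading zeros: A7E
= 0xA7E


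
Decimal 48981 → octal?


Divide by 8 repeatedly:
48981 ÷ 8 = 6122 remainder 5
6122 ÷ 8 = 765 remainder 2
765 ÷ 8 = 95 remainder 5
95 ÷ 8 = 11 remainder 7
11 ÷ 8 = 1 remainder 3
1 ÷ 8 = 0 remainder 1
Reading remainders bottom-up:
= 0o137525


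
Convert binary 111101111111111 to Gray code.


Binary: 111101111111111
Gray code: G = B XOR (B >> 1)
B >> 1 = 011110111111111
111101111111111 XOR 011110111111111:
  1 XOR 0 = 1
  1 XOR 1 = 0
  1 XOR 1 = 0
  1 XOR 1 = 0
  0 XOR 1 = 1
  1 XOR 0 = 1
  1 XOR 1 = 0
  1 XOR 1 = 0
  1 XOR 1 = 0
  1 XOR 1 = 0
  1 XOR 1 = 0
  1 XOR 1 = 0
  1 XOR 1 = 0
  1 XOR 1 = 0
  1 XOR 1 = 0
= 100011000000000


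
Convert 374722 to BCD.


Each digit → 4-bit binary:
  3 → 0011
  7 → 0111
  4 → 0100
  7 → 0111
  2 → 0010
  2 → 0010
= 0011 0111 0100 0111 0010 0010


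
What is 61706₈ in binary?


Each octal digit → 3 binary bits:
  6 = 110
  1 = 001
  7 = 111
  0 = 000
  6 = 110
Concatenate: 110 001 111 000 110
= 110001111000110


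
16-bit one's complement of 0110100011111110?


Original: 0110100011111110
Invert all bits:
  bit 0: 0 → 1
  bit 1: 1 → 0
  bit 2: 1 → 0
  bit 3: 0 → 1
  bit 4: 1 → 0
  bit 5: 0 → 1
  bit 6: 0 → 1
  bit 7: 0 → 1
  bit 8: 1 → 0
  bit 9: 1 → 0
  bit 10: 1 → 0
  bit 11: 1 → 0
  bit 12: 1 → 0
  bit 13: 1 → 0
  bit 14: 1 → 0
  bit 15: 0 → 1
= 1001011100000001


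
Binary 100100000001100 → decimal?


Positional values:
Bit 2: 1 × 2^2 = 4
Bit 3: 1 × 2^3 = 8
Bit 11: 1 × 2^11 = 2048
Bit 14: 1 × 2^14 = 16384
Sum = 4 + 8 + 2048 + 16384
= 18444


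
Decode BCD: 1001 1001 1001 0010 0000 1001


Each 4-bit group → digit:
  1001 → 9
  1001 → 9
  1001 → 9
  0010 → 2
  0000 → 0
  1001 → 9
= 999209


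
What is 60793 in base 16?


Divide by 16 repeatedly:
60793 ÷ 16 = 3799 remainder 9 (9)
3799 ÷ 16 = 237 remainder 7 (7)
237 ÷ 16 = 14 remainder 13 (D)
14 ÷ 16 = 0 remainder 14 (E)
Reading remainders bottom-up:
= 0xED79


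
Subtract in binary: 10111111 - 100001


Align and subtract column by column (LSB to MSB, borrowing when needed):
  10111111
- 00100001
  --------
  col 0: (1 - 0 borrow-in) - 1 → 1 - 1 = 0, borrow out 0
  col 1: (1 - 0 borrow-in) - 0 → 1 - 0 = 1, borrow out 0
  col 2: (1 - 0 borrow-in) - 0 → 1 - 0 = 1, borrow out 0
  col 3: (1 - 0 borrow-in) - 0 → 1 - 0 = 1, borrow out 0
  col 4: (1 - 0 borrow-in) - 0 → 1 - 0 = 1, borrow out 0
  col 5: (1 - 0 borrow-in) - 1 → 1 - 1 = 0, borrow out 0
  col 6: (0 - 0 borrow-in) - 0 → 0 - 0 = 0, borrow out 0
  col 7: (1 - 0 borrow-in) - 0 → 1 - 0 = 1, borrow out 0
Reading bits MSB→LSB: 10011110
Strip leading zeros: 10011110
= 10011110


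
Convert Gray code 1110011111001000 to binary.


Gray code: 1110011111001000
MSB stays the same: 1
Each subsequent bit = prev_binary XOR current_gray:
  B[1] = 1 XOR 1 = 0
  B[2] = 0 XOR 1 = 1
  B[3] = 1 XOR 0 = 1
  B[4] = 1 XOR 0 = 1
  B[5] = 1 XOR 1 = 0
  B[6] = 0 XOR 1 = 1
  B[7] = 1 XOR 1 = 0
  B[8] = 0 XOR 1 = 1
  B[9] = 1 XOR 1 = 0
  B[10] = 0 XOR 0 = 0
  B[11] = 0 XOR 0 = 0
  B[12] = 0 XOR 1 = 1
  B[13] = 1 XOR 0 = 1
  B[14] = 1 XOR 0 = 1
  B[15] = 1 XOR 0 = 1
= 1011101010001111 (47759 decimal)


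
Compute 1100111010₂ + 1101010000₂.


Align and add column by column (LSB to MSB, carry propagating):
  01100111010
+ 01101010000
  -----------
  col 0: 0 + 0 + 0 (carry in) = 0 → bit 0, carry out 0
  col 1: 1 + 0 + 0 (carry in) = 1 → bit 1, carry out 0
  col 2: 0 + 0 + 0 (carry in) = 0 → bit 0, carry out 0
  col 3: 1 + 0 + 0 (carry in) = 1 → bit 1, carry out 0
  col 4: 1 + 1 + 0 (carry in) = 2 → bit 0, carry out 1
  col 5: 1 + 0 + 1 (carry in) = 2 → bit 0, carry out 1
  col 6: 0 + 1 + 1 (carry in) = 2 → bit 0, carry out 1
  col 7: 0 + 0 + 1 (carry in) = 1 → bit 1, carry out 0
  col 8: 1 + 1 + 0 (carry in) = 2 → bit 0, carry out 1
  col 9: 1 + 1 + 1 (carry in) = 3 → bit 1, carry out 1
  col 10: 0 + 0 + 1 (carry in) = 1 → bit 1, carry out 0
Reading bits MSB→LSB: 11010001010
Strip leading zeros: 11010001010
= 11010001010


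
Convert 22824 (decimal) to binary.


Divide by 2 repeatedly:
22824 ÷ 2 = 11412 remainder 0
11412 ÷ 2 = 5706 remainder 0
5706 ÷ 2 = 2853 remainder 0
2853 ÷ 2 = 1426 remainder 1
1426 ÷ 2 = 713 remainder 0
713 ÷ 2 = 356 remainder 1
356 ÷ 2 = 178 remainder 0
178 ÷ 2 = 89 remainder 0
89 ÷ 2 = 44 remainder 1
44 ÷ 2 = 22 remainder 0
22 ÷ 2 = 11 remainder 0
11 ÷ 2 = 5 remainder 1
5 ÷ 2 = 2 remainder 1
2 ÷ 2 = 1 remainder 0
1 ÷ 2 = 0 remainder 1
Reading remainders bottom-up:
= 101100100101000


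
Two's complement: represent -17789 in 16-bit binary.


Original: 0100010101111101
Step 1 - Invert all bits: 1011101010000010
Step 2 - Add 1: 1011101010000010 + 1
= 1011101010000011 (represents -17789)


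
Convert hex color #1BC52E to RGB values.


Hex: #1BC52E
R = 1B₁₆ = 27
G = C5₁₆ = 197
B = 2E₁₆ = 46
= RGB(27, 197, 46)


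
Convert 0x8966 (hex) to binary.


Each hex digit → 4 binary bits:
  8 = 1000
  9 = 1001
  6 = 0110
  6 = 0110
Concatenate: 1000 1001 0110 0110
= 1000100101100110


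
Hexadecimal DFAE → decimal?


Positional values:
Position 0: E × 16^0 = 14 × 1 = 14
Position 1: A × 16^1 = 10 × 16 = 160
Position 2: F × 16^2 = 15 × 256 = 3840
Position 3: D × 16^3 = 13 × 4096 = 53248
Sum = 14 + 160 + 3840 + 53248
= 57262


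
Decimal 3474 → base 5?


Divide by 5 repeatedly:
3474 ÷ 5 = 694 remainder 4
694 ÷ 5 = 138 remainder 4
138 ÷ 5 = 27 remainder 3
27 ÷ 5 = 5 remainder 2
5 ÷ 5 = 1 remainder 0
1 ÷ 5 = 0 remainder 1
Reading remainders bottom-up:
= 102344


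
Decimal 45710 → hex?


Divide by 16 repeatedly:
45710 ÷ 16 = 2856 remainder 14 (E)
2856 ÷ 16 = 178 remainder 8 (8)
178 ÷ 16 = 11 remainder 2 (2)
11 ÷ 16 = 0 remainder 11 (B)
Reading remainders bottom-up:
= 0xB28E


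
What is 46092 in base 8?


Divide by 8 repeatedly:
46092 ÷ 8 = 5761 remainder 4
5761 ÷ 8 = 720 remainder 1
720 ÷ 8 = 90 remainder 0
90 ÷ 8 = 11 remainder 2
11 ÷ 8 = 1 remainder 3
1 ÷ 8 = 0 remainder 1
Reading remainders bottom-up:
= 0o132014


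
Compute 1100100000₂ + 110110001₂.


Align and add column by column (LSB to MSB, carry propagating):
  01100100000
+ 00110110001
  -----------
  col 0: 0 + 1 + 0 (carry in) = 1 → bit 1, carry out 0
  col 1: 0 + 0 + 0 (carry in) = 0 → bit 0, carry out 0
  col 2: 0 + 0 + 0 (carry in) = 0 → bit 0, carry out 0
  col 3: 0 + 0 + 0 (carry in) = 0 → bit 0, carry out 0
  col 4: 0 + 1 + 0 (carry in) = 1 → bit 1, carry out 0
  col 5: 1 + 1 + 0 (carry in) = 2 → bit 0, carry out 1
  col 6: 0 + 0 + 1 (carry in) = 1 → bit 1, carry out 0
  col 7: 0 + 1 + 0 (carry in) = 1 → bit 1, carry out 0
  col 8: 1 + 1 + 0 (carry in) = 2 → bit 0, carry out 1
  col 9: 1 + 0 + 1 (carry in) = 2 → bit 0, carry out 1
  col 10: 0 + 0 + 1 (carry in) = 1 → bit 1, carry out 0
Reading bits MSB→LSB: 10011010001
Strip leading zeros: 10011010001
= 10011010001


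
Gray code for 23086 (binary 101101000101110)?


Binary: 101101000101110
Gray code: G = B XOR (B >> 1)
B >> 1 = 010110100010111
101101000101110 XOR 010110100010111:
  1 XOR 0 = 1
  0 XOR 1 = 1
  1 XOR 0 = 1
  1 XOR 1 = 0
  0 XOR 1 = 1
  1 XOR 0 = 1
  0 XOR 1 = 1
  0 XOR 0 = 0
  0 XOR 0 = 0
  1 XOR 0 = 1
  0 XOR 1 = 1
  1 XOR 0 = 1
  1 XOR 1 = 0
  1 XOR 1 = 0
  0 XOR 1 = 1
= 111011100111001


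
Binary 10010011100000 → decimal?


Positional values:
Bit 5: 1 × 2^5 = 32
Bit 6: 1 × 2^6 = 64
Bit 7: 1 × 2^7 = 128
Bit 10: 1 × 2^10 = 1024
Bit 13: 1 × 2^13 = 8192
Sum = 32 + 64 + 128 + 1024 + 8192
= 9440


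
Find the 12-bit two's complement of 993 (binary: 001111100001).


Original: 001111100001
Step 1 - Invert all bits: 110000011110
Step 2 - Add 1: 110000011110 + 1
= 110000011111 (represents -993)


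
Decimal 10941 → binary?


Divide by 2 repeatedly:
10941 ÷ 2 = 5470 remainder 1
5470 ÷ 2 = 2735 remainder 0
2735 ÷ 2 = 1367 remainder 1
1367 ÷ 2 = 683 remainder 1
683 ÷ 2 = 341 remainder 1
341 ÷ 2 = 170 remainder 1
170 ÷ 2 = 85 remainder 0
85 ÷ 2 = 42 remainder 1
42 ÷ 2 = 21 remainder 0
21 ÷ 2 = 10 remainder 1
10 ÷ 2 = 5 remainder 0
5 ÷ 2 = 2 remainder 1
2 ÷ 2 = 1 remainder 0
1 ÷ 2 = 0 remainder 1
Reading remainders bottom-up:
= 10101010111101


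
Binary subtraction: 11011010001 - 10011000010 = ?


Align and subtract column by column (LSB to MSB, borrowing when needed):
  11011010001
- 10011000010
  -----------
  col 0: (1 - 0 borrow-in) - 0 → 1 - 0 = 1, borrow out 0
  col 1: (0 - 0 borrow-in) - 1 → borrow from next column: (0+2) - 1 = 1, borrow out 1
  col 2: (0 - 1 borrow-in) - 0 → borrow from next column: (-1+2) - 0 = 1, borrow out 1
  col 3: (0 - 1 borrow-in) - 0 → borrow from next column: (-1+2) - 0 = 1, borrow out 1
  col 4: (1 - 1 borrow-in) - 0 → 0 - 0 = 0, borrow out 0
  col 5: (0 - 0 borrow-in) - 0 → 0 - 0 = 0, borrow out 0
  col 6: (1 - 0 borrow-in) - 1 → 1 - 1 = 0, borrow out 0
  col 7: (1 - 0 borrow-in) - 1 → 1 - 1 = 0, borrow out 0
  col 8: (0 - 0 borrow-in) - 0 → 0 - 0 = 0, borrow out 0
  col 9: (1 - 0 borrow-in) - 0 → 1 - 0 = 1, borrow out 0
  col 10: (1 - 0 borrow-in) - 1 → 1 - 1 = 0, borrow out 0
Reading bits MSB→LSB: 01000001111
Strip leading zeros: 1000001111
= 1000001111


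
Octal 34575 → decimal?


Positional values:
Position 0: 5 × 8^0 = 5
Position 1: 7 × 8^1 = 56
Position 2: 5 × 8^2 = 320
Position 3: 4 × 8^3 = 2048
Position 4: 3 × 8^4 = 12288
Sum = 5 + 56 + 320 + 2048 + 12288
= 14717


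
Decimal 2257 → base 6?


Divide by 6 repeatedly:
2257 ÷ 6 = 376 remainder 1
376 ÷ 6 = 62 remainder 4
62 ÷ 6 = 10 remainder 2
10 ÷ 6 = 1 remainder 4
1 ÷ 6 = 0 remainder 1
Reading remainders bottom-up:
= 14241


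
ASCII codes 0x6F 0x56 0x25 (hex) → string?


Codes (hex): 0x6F 0x56 0x25
Per-code ASCII lookup:
  0x6F = 111  (range 97-122: lowercase, 111 - 97 = 14) → 'o'
  0x56 = 86  (range 65-90: uppercase, 86 - 65 = 21) → 'V'
  0x25 = 37  (special character) → '%'
= 'oV%'


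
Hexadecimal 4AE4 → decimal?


Positional values:
Position 0: 4 × 16^0 = 4 × 1 = 4
Position 1: E × 16^1 = 14 × 16 = 224
Position 2: A × 16^2 = 10 × 256 = 2560
Position 3: 4 × 16^3 = 4 × 4096 = 16384
Sum = 4 + 224 + 2560 + 16384
= 19172


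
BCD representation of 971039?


Each digit → 4-bit binary:
  9 → 1001
  7 → 0111
  1 → 0001
  0 → 0000
  3 → 0011
  9 → 1001
= 1001 0111 0001 0000 0011 1001


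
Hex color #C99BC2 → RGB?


Hex: #C99BC2
R = C9₁₆ = 201
G = 9B₁₆ = 155
B = C2₁₆ = 194
= RGB(201, 155, 194)


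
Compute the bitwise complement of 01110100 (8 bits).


Original: 01110100
Invert all bits:
  bit 0: 0 → 1
  bit 1: 1 → 0
  bit 2: 1 → 0
  bit 3: 1 → 0
  bit 4: 0 → 1
  bit 5: 1 → 0
  bit 6: 0 → 1
  bit 7: 0 → 1
= 10001011


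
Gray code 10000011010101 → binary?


Gray code: 10000011010101
MSB stays the same: 1
Each subsequent bit = prev_binary XOR current_gray:
  B[1] = 1 XOR 0 = 1
  B[2] = 1 XOR 0 = 1
  B[3] = 1 XOR 0 = 1
  B[4] = 1 XOR 0 = 1
  B[5] = 1 XOR 0 = 1
  B[6] = 1 XOR 1 = 0
  B[7] = 0 XOR 1 = 1
  B[8] = 1 XOR 0 = 1
  B[9] = 1 XOR 1 = 0
  B[10] = 0 XOR 0 = 0
  B[11] = 0 XOR 1 = 1
  B[12] = 1 XOR 0 = 1
  B[13] = 1 XOR 1 = 0
= 11111101100110 (16230 decimal)


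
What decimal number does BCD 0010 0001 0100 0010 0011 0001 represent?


Each 4-bit group → digit:
  0010 → 2
  0001 → 1
  0100 → 4
  0010 → 2
  0011 → 3
  0001 → 1
= 214231


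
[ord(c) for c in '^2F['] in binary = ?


String: '^2F['  (4 characters)
Per-character ASCII lookup:
  '^': special character: '^' = 94 → 1011110
  '2': digits start at 48: '2' = 48 + 2 = 50 → 110010
  'F': uppercase starts at 65: 'F' = 65 + 5 = 70 → 1000110
  '[': special character: '[' = 91 → 1011011
= 1011110 110010 1000110 1011011


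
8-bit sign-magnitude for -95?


Sign bit: 1 (negative)
Magnitude: 95 = 1011111
= 11011111


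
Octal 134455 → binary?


Each octal digit → 3 binary bits:
  1 = 001
  3 = 011
  4 = 100
  4 = 100
  5 = 101
  5 = 101
Concatenate: 001 011 100 100 101 101
= 001011100100101101


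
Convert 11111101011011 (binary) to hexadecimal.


Group into 4-bit nibbles: 0011111101011011
  0011 = 3
  1111 = F
  0101 = 5
  1011 = B
= 0x3F5B


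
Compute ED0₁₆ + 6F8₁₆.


Align and add column by column (LSB to MSB, each column mod 16 with carry):
  0ED0
+ 06F8
  ----
  col 0: 0(0) + 8(8) + 0 (carry in) = 8 → 8(8), carry out 0
  col 1: D(13) + F(15) + 0 (carry in) = 28 → C(12), carry out 1
  col 2: E(14) + 6(6) + 1 (carry in) = 21 → 5(5), carry out 1
  col 3: 0(0) + 0(0) + 1 (carry in) = 1 → 1(1), carry out 0
Reading digits MSB→LSB: 15C8
Strip leading zeros: 15C8
= 0x15C8


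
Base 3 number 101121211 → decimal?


Positional values (base 3):
  1 × 3^0 = 1 × 1 = 1
  1 × 3^1 = 1 × 3 = 3
  2 × 3^2 = 2 × 9 = 18
  1 × 3^3 = 1 × 27 = 27
  2 × 3^4 = 2 × 81 = 162
  1 × 3^5 = 1 × 243 = 243
  1 × 3^6 = 1 × 729 = 729
  0 × 3^7 = 0 × 2187 = 0
  1 × 3^8 = 1 × 6561 = 6561
Sum = 1 + 3 + 18 + 27 + 162 + 243 + 729 + 0 + 6561
= 7744


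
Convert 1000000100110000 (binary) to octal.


Group into 3-bit groups: 001000000100110000
  001 = 1
  000 = 0
  000 = 0
  100 = 4
  110 = 6
  000 = 0
= 0o100460


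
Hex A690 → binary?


Each hex digit → 4 binary bits:
  A = 1010
  6 = 0110
  9 = 1001
  0 = 0000
Concatenate: 1010 0110 1001 0000
= 1010011010010000


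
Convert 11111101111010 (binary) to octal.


Group into 3-bit groups: 011111101111010
  011 = 3
  111 = 7
  101 = 5
  111 = 7
  010 = 2
= 0o37572


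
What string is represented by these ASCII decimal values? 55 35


Codes (decimal): 55 35
Per-code ASCII lookup:
  55  (range 48-57: digits, 55 - 48 = 7) → '7'
  35  (special character) → '#'
= '7#'


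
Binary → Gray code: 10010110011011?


Binary: 10010110011011
Gray code: G = B XOR (B >> 1)
B >> 1 = 01001011001101
10010110011011 XOR 01001011001101:
  1 XOR 0 = 1
  0 XOR 1 = 1
  0 XOR 0 = 0
  1 XOR 0 = 1
  0 XOR 1 = 1
  1 XOR 0 = 1
  1 XOR 1 = 0
  0 XOR 1 = 1
  0 XOR 0 = 0
  1 XOR 0 = 1
  1 XOR 1 = 0
  0 XOR 1 = 1
  1 XOR 0 = 1
  1 XOR 1 = 0
= 11011101010110


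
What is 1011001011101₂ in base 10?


Positional values:
Bit 0: 1 × 2^0 = 1
Bit 2: 1 × 2^2 = 4
Bit 3: 1 × 2^3 = 8
Bit 4: 1 × 2^4 = 16
Bit 6: 1 × 2^6 = 64
Bit 9: 1 × 2^9 = 512
Bit 10: 1 × 2^10 = 1024
Bit 12: 1 × 2^12 = 4096
Sum = 1 + 4 + 8 + 16 + 64 + 512 + 1024 + 4096
= 5725


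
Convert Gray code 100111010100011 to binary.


Gray code: 100111010100011
MSB stays the same: 1
Each subsequent bit = prev_binary XOR current_gray:
  B[1] = 1 XOR 0 = 1
  B[2] = 1 XOR 0 = 1
  B[3] = 1 XOR 1 = 0
  B[4] = 0 XOR 1 = 1
  B[5] = 1 XOR 1 = 0
  B[6] = 0 XOR 0 = 0
  B[7] = 0 XOR 1 = 1
  B[8] = 1 XOR 0 = 1
  B[9] = 1 XOR 1 = 0
  B[10] = 0 XOR 0 = 0
  B[11] = 0 XOR 0 = 0
  B[12] = 0 XOR 0 = 0
  B[13] = 0 XOR 1 = 1
  B[14] = 1 XOR 1 = 0
= 111010011000010 (29890 decimal)


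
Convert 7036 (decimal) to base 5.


Divide by 5 repeatedly:
7036 ÷ 5 = 1407 remainder 1
1407 ÷ 5 = 281 remainder 2
281 ÷ 5 = 56 remainder 1
56 ÷ 5 = 11 remainder 1
11 ÷ 5 = 2 remainder 1
2 ÷ 5 = 0 remainder 2
Reading remainders bottom-up:
= 211121


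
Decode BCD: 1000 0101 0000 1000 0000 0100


Each 4-bit group → digit:
  1000 → 8
  0101 → 5
  0000 → 0
  1000 → 8
  0000 → 0
  0100 → 4
= 850804


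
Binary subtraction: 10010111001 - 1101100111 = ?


Align and subtract column by column (LSB to MSB, borrowing when needed):
  10010111001
- 01101100111
  -----------
  col 0: (1 - 0 borrow-in) - 1 → 1 - 1 = 0, borrow out 0
  col 1: (0 - 0 borrow-in) - 1 → borrow from next column: (0+2) - 1 = 1, borrow out 1
  col 2: (0 - 1 borrow-in) - 1 → borrow from next column: (-1+2) - 1 = 0, borrow out 1
  col 3: (1 - 1 borrow-in) - 0 → 0 - 0 = 0, borrow out 0
  col 4: (1 - 0 borrow-in) - 0 → 1 - 0 = 1, borrow out 0
  col 5: (1 - 0 borrow-in) - 1 → 1 - 1 = 0, borrow out 0
  col 6: (0 - 0 borrow-in) - 1 → borrow from next column: (0+2) - 1 = 1, borrow out 1
  col 7: (1 - 1 borrow-in) - 0 → 0 - 0 = 0, borrow out 0
  col 8: (0 - 0 borrow-in) - 1 → borrow from next column: (0+2) - 1 = 1, borrow out 1
  col 9: (0 - 1 borrow-in) - 1 → borrow from next column: (-1+2) - 1 = 0, borrow out 1
  col 10: (1 - 1 borrow-in) - 0 → 0 - 0 = 0, borrow out 0
Reading bits MSB→LSB: 00101010010
Strip leading zeros: 101010010
= 101010010


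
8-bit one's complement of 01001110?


Original: 01001110
Invert all bits:
  bit 0: 0 → 1
  bit 1: 1 → 0
  bit 2: 0 → 1
  bit 3: 0 → 1
  bit 4: 1 → 0
  bit 5: 1 → 0
  bit 6: 1 → 0
  bit 7: 0 → 1
= 10110001


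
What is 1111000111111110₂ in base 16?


Group into 4-bit nibbles: 1111000111111110
  1111 = F
  0001 = 1
  1111 = F
  1110 = E
= 0xF1FE


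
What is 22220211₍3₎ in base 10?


Positional values (base 3):
  1 × 3^0 = 1 × 1 = 1
  1 × 3^1 = 1 × 3 = 3
  2 × 3^2 = 2 × 9 = 18
  0 × 3^3 = 0 × 27 = 0
  2 × 3^4 = 2 × 81 = 162
  2 × 3^5 = 2 × 243 = 486
  2 × 3^6 = 2 × 729 = 1458
  2 × 3^7 = 2 × 2187 = 4374
Sum = 1 + 3 + 18 + 0 + 162 + 486 + 1458 + 4374
= 6502


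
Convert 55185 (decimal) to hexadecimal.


Divide by 16 repeatedly:
55185 ÷ 16 = 3449 remainder 1 (1)
3449 ÷ 16 = 215 remainder 9 (9)
215 ÷ 16 = 13 remainder 7 (7)
13 ÷ 16 = 0 remainder 13 (D)
Reading remainders bottom-up:
= 0xD791


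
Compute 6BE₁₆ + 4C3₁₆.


Align and add column by column (LSB to MSB, each column mod 16 with carry):
  06BE
+ 04C3
  ----
  col 0: E(14) + 3(3) + 0 (carry in) = 17 → 1(1), carry out 1
  col 1: B(11) + C(12) + 1 (carry in) = 24 → 8(8), carry out 1
  col 2: 6(6) + 4(4) + 1 (carry in) = 11 → B(11), carry out 0
  col 3: 0(0) + 0(0) + 0 (carry in) = 0 → 0(0), carry out 0
Reading digits MSB→LSB: 0B81
Strip leading zeros: B81
= 0xB81


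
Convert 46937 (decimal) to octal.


Divide by 8 repeatedly:
46937 ÷ 8 = 5867 remainder 1
5867 ÷ 8 = 733 remainder 3
733 ÷ 8 = 91 remainder 5
91 ÷ 8 = 11 remainder 3
11 ÷ 8 = 1 remainder 3
1 ÷ 8 = 0 remainder 1
Reading remainders bottom-up:
= 0o133531


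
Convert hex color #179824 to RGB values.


Hex: #179824
R = 17₁₆ = 23
G = 98₁₆ = 152
B = 24₁₆ = 36
= RGB(23, 152, 36)


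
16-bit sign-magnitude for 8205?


Sign bit: 0 (positive)
Magnitude: 8205 = 010000000001101
= 0010000000001101


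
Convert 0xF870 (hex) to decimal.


Positional values:
Position 0: 0 × 16^0 = 0 × 1 = 0
Position 1: 7 × 16^1 = 7 × 16 = 112
Position 2: 8 × 16^2 = 8 × 256 = 2048
Position 3: F × 16^3 = 15 × 4096 = 61440
Sum = 0 + 112 + 2048 + 61440
= 63600


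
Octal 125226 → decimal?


Positional values:
Position 0: 6 × 8^0 = 6
Position 1: 2 × 8^1 = 16
Position 2: 2 × 8^2 = 128
Position 3: 5 × 8^3 = 2560
Position 4: 2 × 8^4 = 8192
Position 5: 1 × 8^5 = 32768
Sum = 6 + 16 + 128 + 2560 + 8192 + 32768
= 43670


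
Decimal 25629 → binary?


Divide by 2 repeatedly:
25629 ÷ 2 = 12814 remainder 1
12814 ÷ 2 = 6407 remainder 0
6407 ÷ 2 = 3203 remainder 1
3203 ÷ 2 = 1601 remainder 1
1601 ÷ 2 = 800 remainder 1
800 ÷ 2 = 400 remainder 0
400 ÷ 2 = 200 remainder 0
200 ÷ 2 = 100 remainder 0
100 ÷ 2 = 50 remainder 0
50 ÷ 2 = 25 remainder 0
25 ÷ 2 = 12 remainder 1
12 ÷ 2 = 6 remainder 0
6 ÷ 2 = 3 remainder 0
3 ÷ 2 = 1 remainder 1
1 ÷ 2 = 0 remainder 1
Reading remainders bottom-up:
= 110010000011101


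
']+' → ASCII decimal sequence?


String: ']+'  (2 characters)
Per-character ASCII lookup:
  ']': special character: ']' = 93
  '+': special character: '+' = 43
= 93 43


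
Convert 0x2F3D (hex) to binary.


Each hex digit → 4 binary bits:
  2 = 0010
  F = 1111
  3 = 0011
  D = 1101
Concatenate: 0010 1111 0011 1101
= 0010111100111101


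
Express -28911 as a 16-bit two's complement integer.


Original: 0111000011101111
Step 1 - Invert all bits: 1000111100010000
Step 2 - Add 1: 1000111100010000 + 1
= 1000111100010001 (represents -28911)


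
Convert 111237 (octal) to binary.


Each octal digit → 3 binary bits:
  1 = 001
  1 = 001
  1 = 001
  2 = 010
  3 = 011
  7 = 111
Concatenate: 001 001 001 010 011 111
= 001001001010011111


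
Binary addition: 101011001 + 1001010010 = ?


Align and add column by column (LSB to MSB, carry propagating):
  00101011001
+ 01001010010
  -----------
  col 0: 1 + 0 + 0 (carry in) = 1 → bit 1, carry out 0
  col 1: 0 + 1 + 0 (carry in) = 1 → bit 1, carry out 0
  col 2: 0 + 0 + 0 (carry in) = 0 → bit 0, carry out 0
  col 3: 1 + 0 + 0 (carry in) = 1 → bit 1, carry out 0
  col 4: 1 + 1 + 0 (carry in) = 2 → bit 0, carry out 1
  col 5: 0 + 0 + 1 (carry in) = 1 → bit 1, carry out 0
  col 6: 1 + 1 + 0 (carry in) = 2 → bit 0, carry out 1
  col 7: 0 + 0 + 1 (carry in) = 1 → bit 1, carry out 0
  col 8: 1 + 0 + 0 (carry in) = 1 → bit 1, carry out 0
  col 9: 0 + 1 + 0 (carry in) = 1 → bit 1, carry out 0
  col 10: 0 + 0 + 0 (carry in) = 0 → bit 0, carry out 0
Reading bits MSB→LSB: 01110101011
Strip leading zeros: 1110101011
= 1110101011


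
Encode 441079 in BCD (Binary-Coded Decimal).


Each digit → 4-bit binary:
  4 → 0100
  4 → 0100
  1 → 0001
  0 → 0000
  7 → 0111
  9 → 1001
= 0100 0100 0001 0000 0111 1001


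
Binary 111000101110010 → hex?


Group into 4-bit nibbles: 0111000101110010
  0111 = 7
  0001 = 1
  0111 = 7
  0010 = 2
= 0x7172


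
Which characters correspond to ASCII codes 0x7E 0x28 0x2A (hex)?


Codes (hex): 0x7E 0x28 0x2A
Per-code ASCII lookup:
  0x7E = 126  (special character) → '~'
  0x28 = 40  (special character) → '('
  0x2A = 42  (special character) → '*'
= '~(*'


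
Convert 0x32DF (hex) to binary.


Each hex digit → 4 binary bits:
  3 = 0011
  2 = 0010
  D = 1101
  F = 1111
Concatenate: 0011 0010 1101 1111
= 0011001011011111


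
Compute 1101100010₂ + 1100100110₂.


Align and add column by column (LSB to MSB, carry propagating):
  01101100010
+ 01100100110
  -----------
  col 0: 0 + 0 + 0 (carry in) = 0 → bit 0, carry out 0
  col 1: 1 + 1 + 0 (carry in) = 2 → bit 0, carry out 1
  col 2: 0 + 1 + 1 (carry in) = 2 → bit 0, carry out 1
  col 3: 0 + 0 + 1 (carry in) = 1 → bit 1, carry out 0
  col 4: 0 + 0 + 0 (carry in) = 0 → bit 0, carry out 0
  col 5: 1 + 1 + 0 (carry in) = 2 → bit 0, carry out 1
  col 6: 1 + 0 + 1 (carry in) = 2 → bit 0, carry out 1
  col 7: 0 + 0 + 1 (carry in) = 1 → bit 1, carry out 0
  col 8: 1 + 1 + 0 (carry in) = 2 → bit 0, carry out 1
  col 9: 1 + 1 + 1 (carry in) = 3 → bit 1, carry out 1
  col 10: 0 + 0 + 1 (carry in) = 1 → bit 1, carry out 0
Reading bits MSB→LSB: 11010001000
Strip leading zeros: 11010001000
= 11010001000


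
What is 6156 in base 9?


Divide by 9 repeatedly:
6156 ÷ 9 = 684 remainder 0
684 ÷ 9 = 76 remainder 0
76 ÷ 9 = 8 remainder 4
8 ÷ 9 = 0 remainder 8
Reading remainders bottom-up:
= 8400


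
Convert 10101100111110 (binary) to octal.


Group into 3-bit groups: 010101100111110
  010 = 2
  101 = 5
  100 = 4
  111 = 7
  110 = 6
= 0o25476


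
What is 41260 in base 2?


Divide by 2 repeatedly:
41260 ÷ 2 = 20630 remainder 0
20630 ÷ 2 = 10315 remainder 0
10315 ÷ 2 = 5157 remainder 1
5157 ÷ 2 = 2578 remainder 1
2578 ÷ 2 = 1289 remainder 0
1289 ÷ 2 = 644 remainder 1
644 ÷ 2 = 322 remainder 0
322 ÷ 2 = 161 remainder 0
161 ÷ 2 = 80 remainder 1
80 ÷ 2 = 40 remainder 0
40 ÷ 2 = 20 remainder 0
20 ÷ 2 = 10 remainder 0
10 ÷ 2 = 5 remainder 0
5 ÷ 2 = 2 remainder 1
2 ÷ 2 = 1 remainder 0
1 ÷ 2 = 0 remainder 1
Reading remainders bottom-up:
= 1010000100101100


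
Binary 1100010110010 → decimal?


Positional values:
Bit 1: 1 × 2^1 = 2
Bit 4: 1 × 2^4 = 16
Bit 5: 1 × 2^5 = 32
Bit 7: 1 × 2^7 = 128
Bit 11: 1 × 2^11 = 2048
Bit 12: 1 × 2^12 = 4096
Sum = 2 + 16 + 32 + 128 + 2048 + 4096
= 6322


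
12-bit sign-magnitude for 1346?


Sign bit: 0 (positive)
Magnitude: 1346 = 10101000010
= 010101000010


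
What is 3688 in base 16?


Divide by 16 repeatedly:
3688 ÷ 16 = 230 remainder 8 (8)
230 ÷ 16 = 14 remainder 6 (6)
14 ÷ 16 = 0 remainder 14 (E)
Reading remainders bottom-up:
= 0xE68


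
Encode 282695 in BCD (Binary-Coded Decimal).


Each digit → 4-bit binary:
  2 → 0010
  8 → 1000
  2 → 0010
  6 → 0110
  9 → 1001
  5 → 0101
= 0010 1000 0010 0110 1001 0101


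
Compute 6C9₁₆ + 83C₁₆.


Align and add column by column (LSB to MSB, each column mod 16 with carry):
  06C9
+ 083C
  ----
  col 0: 9(9) + C(12) + 0 (carry in) = 21 → 5(5), carry out 1
  col 1: C(12) + 3(3) + 1 (carry in) = 16 → 0(0), carry out 1
  col 2: 6(6) + 8(8) + 1 (carry in) = 15 → F(15), carry out 0
  col 3: 0(0) + 0(0) + 0 (carry in) = 0 → 0(0), carry out 0
Reading digits MSB→LSB: 0F05
Strip leading zeros: F05
= 0xF05


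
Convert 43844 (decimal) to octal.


Divide by 8 repeatedly:
43844 ÷ 8 = 5480 remainder 4
5480 ÷ 8 = 685 remainder 0
685 ÷ 8 = 85 remainder 5
85 ÷ 8 = 10 remainder 5
10 ÷ 8 = 1 remainder 2
1 ÷ 8 = 0 remainder 1
Reading remainders bottom-up:
= 0o125504


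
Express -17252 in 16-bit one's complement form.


Original: 0100001101100100
Invert all bits:
  bit 0: 0 → 1
  bit 1: 1 → 0
  bit 2: 0 → 1
  bit 3: 0 → 1
  bit 4: 0 → 1
  bit 5: 0 → 1
  bit 6: 1 → 0
  bit 7: 1 → 0
  bit 8: 0 → 1
  bit 9: 1 → 0
  bit 10: 1 → 0
  bit 11: 0 → 1
  bit 12: 0 → 1
  bit 13: 1 → 0
  bit 14: 0 → 1
  bit 15: 0 → 1
= 1011110010011011


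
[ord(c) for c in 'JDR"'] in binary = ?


String: 'JDR"'  (4 characters)
Per-character ASCII lookup:
  'J': uppercase starts at 65: 'J' = 65 + 9 = 74 → 1001010
  'D': uppercase starts at 65: 'D' = 65 + 3 = 68 → 1000100
  'R': uppercase starts at 65: 'R' = 65 + 17 = 82 → 1010010
  '"': special character: '"' = 34 → 100010
= 1001010 1000100 1010010 100010


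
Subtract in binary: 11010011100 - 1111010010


Align and subtract column by column (LSB to MSB, borrowing when needed):
  11010011100
- 01111010010
  -----------
  col 0: (0 - 0 borrow-in) - 0 → 0 - 0 = 0, borrow out 0
  col 1: (0 - 0 borrow-in) - 1 → borrow from next column: (0+2) - 1 = 1, borrow out 1
  col 2: (1 - 1 borrow-in) - 0 → 0 - 0 = 0, borrow out 0
  col 3: (1 - 0 borrow-in) - 0 → 1 - 0 = 1, borrow out 0
  col 4: (1 - 0 borrow-in) - 1 → 1 - 1 = 0, borrow out 0
  col 5: (0 - 0 borrow-in) - 0 → 0 - 0 = 0, borrow out 0
  col 6: (0 - 0 borrow-in) - 1 → borrow from next column: (0+2) - 1 = 1, borrow out 1
  col 7: (1 - 1 borrow-in) - 1 → borrow from next column: (0+2) - 1 = 1, borrow out 1
  col 8: (0 - 1 borrow-in) - 1 → borrow from next column: (-1+2) - 1 = 0, borrow out 1
  col 9: (1 - 1 borrow-in) - 1 → borrow from next column: (0+2) - 1 = 1, borrow out 1
  col 10: (1 - 1 borrow-in) - 0 → 0 - 0 = 0, borrow out 0
Reading bits MSB→LSB: 01011001010
Strip leading zeros: 1011001010
= 1011001010


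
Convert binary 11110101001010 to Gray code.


Binary: 11110101001010
Gray code: G = B XOR (B >> 1)
B >> 1 = 01111010100101
11110101001010 XOR 01111010100101:
  1 XOR 0 = 1
  1 XOR 1 = 0
  1 XOR 1 = 0
  1 XOR 1 = 0
  0 XOR 1 = 1
  1 XOR 0 = 1
  0 XOR 1 = 1
  1 XOR 0 = 1
  0 XOR 1 = 1
  0 XOR 0 = 0
  1 XOR 0 = 1
  0 XOR 1 = 1
  1 XOR 0 = 1
  0 XOR 1 = 1
= 10001111101111


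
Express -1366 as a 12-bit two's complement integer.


Original: 010101010110
Step 1 - Invert all bits: 101010101001
Step 2 - Add 1: 101010101001 + 1
= 101010101010 (represents -1366)


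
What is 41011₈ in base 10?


Positional values:
Position 0: 1 × 8^0 = 1
Position 1: 1 × 8^1 = 8
Position 2: 0 × 8^2 = 0
Position 3: 1 × 8^3 = 512
Position 4: 4 × 8^4 = 16384
Sum = 1 + 8 + 0 + 512 + 16384
= 16905


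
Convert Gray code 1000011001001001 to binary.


Gray code: 1000011001001001
MSB stays the same: 1
Each subsequent bit = prev_binary XOR current_gray:
  B[1] = 1 XOR 0 = 1
  B[2] = 1 XOR 0 = 1
  B[3] = 1 XOR 0 = 1
  B[4] = 1 XOR 0 = 1
  B[5] = 1 XOR 1 = 0
  B[6] = 0 XOR 1 = 1
  B[7] = 1 XOR 0 = 1
  B[8] = 1 XOR 0 = 1
  B[9] = 1 XOR 1 = 0
  B[10] = 0 XOR 0 = 0
  B[11] = 0 XOR 0 = 0
  B[12] = 0 XOR 1 = 1
  B[13] = 1 XOR 0 = 1
  B[14] = 1 XOR 0 = 1
  B[15] = 1 XOR 1 = 0
= 1111101110001110 (64398 decimal)


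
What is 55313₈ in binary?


Each octal digit → 3 binary bits:
  5 = 101
  5 = 101
  3 = 011
  1 = 001
  3 = 011
Concatenate: 101 101 011 001 011
= 101101011001011


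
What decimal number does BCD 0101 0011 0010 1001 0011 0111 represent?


Each 4-bit group → digit:
  0101 → 5
  0011 → 3
  0010 → 2
  1001 → 9
  0011 → 3
  0111 → 7
= 532937


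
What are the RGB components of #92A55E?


Hex: #92A55E
R = 92₁₆ = 146
G = A5₁₆ = 165
B = 5E₁₆ = 94
= RGB(146, 165, 94)


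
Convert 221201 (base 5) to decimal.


Positional values (base 5):
  1 × 5^0 = 1 × 1 = 1
  0 × 5^1 = 0 × 5 = 0
  2 × 5^2 = 2 × 25 = 50
  1 × 5^3 = 1 × 125 = 125
  2 × 5^4 = 2 × 625 = 1250
  2 × 5^5 = 2 × 3125 = 6250
Sum = 1 + 0 + 50 + 125 + 1250 + 6250
= 7676


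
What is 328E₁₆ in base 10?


Positional values:
Position 0: E × 16^0 = 14 × 1 = 14
Position 1: 8 × 16^1 = 8 × 16 = 128
Position 2: 2 × 16^2 = 2 × 256 = 512
Position 3: 3 × 16^3 = 3 × 4096 = 12288
Sum = 14 + 128 + 512 + 12288
= 12942


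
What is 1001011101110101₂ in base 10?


Positional values:
Bit 0: 1 × 2^0 = 1
Bit 2: 1 × 2^2 = 4
Bit 4: 1 × 2^4 = 16
Bit 5: 1 × 2^5 = 32
Bit 6: 1 × 2^6 = 64
Bit 8: 1 × 2^8 = 256
Bit 9: 1 × 2^9 = 512
Bit 10: 1 × 2^10 = 1024
Bit 12: 1 × 2^12 = 4096
Bit 15: 1 × 2^15 = 32768
Sum = 1 + 4 + 16 + 32 + 64 + 256 + 512 + 1024 + 4096 + 32768
= 38773


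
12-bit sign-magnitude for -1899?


Sign bit: 1 (negative)
Magnitude: 1899 = 11101101011
= 111101101011


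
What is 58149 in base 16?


Divide by 16 repeatedly:
58149 ÷ 16 = 3634 remainder 5 (5)
3634 ÷ 16 = 227 remainder 2 (2)
227 ÷ 16 = 14 remainder 3 (3)
14 ÷ 16 = 0 remainder 14 (E)
Reading remainders bottom-up:
= 0xE325


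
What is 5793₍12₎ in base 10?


Positional values (base 12):
  3 × 12^0 = 3 × 1 = 3
  9 × 12^1 = 9 × 12 = 108
  7 × 12^2 = 7 × 144 = 1008
  5 × 12^3 = 5 × 1728 = 8640
Sum = 3 + 108 + 1008 + 8640
= 9759


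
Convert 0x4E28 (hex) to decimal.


Positional values:
Position 0: 8 × 16^0 = 8 × 1 = 8
Position 1: 2 × 16^1 = 2 × 16 = 32
Position 2: E × 16^2 = 14 × 256 = 3584
Position 3: 4 × 16^3 = 4 × 4096 = 16384
Sum = 8 + 32 + 3584 + 16384
= 20008


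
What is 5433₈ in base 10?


Positional values:
Position 0: 3 × 8^0 = 3
Position 1: 3 × 8^1 = 24
Position 2: 4 × 8^2 = 256
Position 3: 5 × 8^3 = 2560
Sum = 3 + 24 + 256 + 2560
= 2843


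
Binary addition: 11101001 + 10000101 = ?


Align and add column by column (LSB to MSB, carry propagating):
  011101001
+ 010000101
  ---------
  col 0: 1 + 1 + 0 (carry in) = 2 → bit 0, carry out 1
  col 1: 0 + 0 + 1 (carry in) = 1 → bit 1, carry out 0
  col 2: 0 + 1 + 0 (carry in) = 1 → bit 1, carry out 0
  col 3: 1 + 0 + 0 (carry in) = 1 → bit 1, carry out 0
  col 4: 0 + 0 + 0 (carry in) = 0 → bit 0, carry out 0
  col 5: 1 + 0 + 0 (carry in) = 1 → bit 1, carry out 0
  col 6: 1 + 0 + 0 (carry in) = 1 → bit 1, carry out 0
  col 7: 1 + 1 + 0 (carry in) = 2 → bit 0, carry out 1
  col 8: 0 + 0 + 1 (carry in) = 1 → bit 1, carry out 0
Reading bits MSB→LSB: 101101110
Strip leading zeros: 101101110
= 101101110


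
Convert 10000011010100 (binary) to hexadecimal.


Group into 4-bit nibbles: 0010000011010100
  0010 = 2
  0000 = 0
  1101 = D
  0100 = 4
= 0x20D4


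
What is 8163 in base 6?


Divide by 6 repeatedly:
8163 ÷ 6 = 1360 remainder 3
1360 ÷ 6 = 226 remainder 4
226 ÷ 6 = 37 remainder 4
37 ÷ 6 = 6 remainder 1
6 ÷ 6 = 1 remainder 0
1 ÷ 6 = 0 remainder 1
Reading remainders bottom-up:
= 101443


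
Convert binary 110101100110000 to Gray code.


Binary: 110101100110000
Gray code: G = B XOR (B >> 1)
B >> 1 = 011010110011000
110101100110000 XOR 011010110011000:
  1 XOR 0 = 1
  1 XOR 1 = 0
  0 XOR 1 = 1
  1 XOR 0 = 1
  0 XOR 1 = 1
  1 XOR 0 = 1
  1 XOR 1 = 0
  0 XOR 1 = 1
  0 XOR 0 = 0
  1 XOR 0 = 1
  1 XOR 1 = 0
  0 XOR 1 = 1
  0 XOR 0 = 0
  0 XOR 0 = 0
  0 XOR 0 = 0
= 101111010101000


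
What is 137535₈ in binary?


Each octal digit → 3 binary bits:
  1 = 001
  3 = 011
  7 = 111
  5 = 101
  3 = 011
  5 = 101
Concatenate: 001 011 111 101 011 101
= 001011111101011101


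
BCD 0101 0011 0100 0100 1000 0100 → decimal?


Each 4-bit group → digit:
  0101 → 5
  0011 → 3
  0100 → 4
  0100 → 4
  1000 → 8
  0100 → 4
= 534484


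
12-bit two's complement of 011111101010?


Original: 011111101010
Step 1 - Invert all bits: 100000010101
Step 2 - Add 1: 100000010101 + 1
= 100000010110 (represents -2026)


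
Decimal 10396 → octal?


Divide by 8 repeatedly:
10396 ÷ 8 = 1299 remainder 4
1299 ÷ 8 = 162 remainder 3
162 ÷ 8 = 20 remainder 2
20 ÷ 8 = 2 remainder 4
2 ÷ 8 = 0 remainder 2
Reading remainders bottom-up:
= 0o24234


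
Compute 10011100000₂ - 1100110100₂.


Align and subtract column by column (LSB to MSB, borrowing when needed):
  10011100000
- 01100110100
  -----------
  col 0: (0 - 0 borrow-in) - 0 → 0 - 0 = 0, borrow out 0
  col 1: (0 - 0 borrow-in) - 0 → 0 - 0 = 0, borrow out 0
  col 2: (0 - 0 borrow-in) - 1 → borrow from next column: (0+2) - 1 = 1, borrow out 1
  col 3: (0 - 1 borrow-in) - 0 → borrow from next column: (-1+2) - 0 = 1, borrow out 1
  col 4: (0 - 1 borrow-in) - 1 → borrow from next column: (-1+2) - 1 = 0, borrow out 1
  col 5: (1 - 1 borrow-in) - 1 → borrow from next column: (0+2) - 1 = 1, borrow out 1
  col 6: (1 - 1 borrow-in) - 0 → 0 - 0 = 0, borrow out 0
  col 7: (1 - 0 borrow-in) - 0 → 1 - 0 = 1, borrow out 0
  col 8: (0 - 0 borrow-in) - 1 → borrow from next column: (0+2) - 1 = 1, borrow out 1
  col 9: (0 - 1 borrow-in) - 1 → borrow from next column: (-1+2) - 1 = 0, borrow out 1
  col 10: (1 - 1 borrow-in) - 0 → 0 - 0 = 0, borrow out 0
Reading bits MSB→LSB: 00110101100
Strip leading zeros: 110101100
= 110101100


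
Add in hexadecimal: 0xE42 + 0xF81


Align and add column by column (LSB to MSB, each column mod 16 with carry):
  0E42
+ 0F81
  ----
  col 0: 2(2) + 1(1) + 0 (carry in) = 3 → 3(3), carry out 0
  col 1: 4(4) + 8(8) + 0 (carry in) = 12 → C(12), carry out 0
  col 2: E(14) + F(15) + 0 (carry in) = 29 → D(13), carry out 1
  col 3: 0(0) + 0(0) + 1 (carry in) = 1 → 1(1), carry out 0
Reading digits MSB→LSB: 1DC3
Strip leading zeros: 1DC3
= 0x1DC3


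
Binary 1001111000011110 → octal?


Group into 3-bit groups: 001001111000011110
  001 = 1
  001 = 1
  111 = 7
  000 = 0
  011 = 3
  110 = 6
= 0o117036


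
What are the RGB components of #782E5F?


Hex: #782E5F
R = 78₁₆ = 120
G = 2E₁₆ = 46
B = 5F₁₆ = 95
= RGB(120, 46, 95)


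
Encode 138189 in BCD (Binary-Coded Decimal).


Each digit → 4-bit binary:
  1 → 0001
  3 → 0011
  8 → 1000
  1 → 0001
  8 → 1000
  9 → 1001
= 0001 0011 1000 0001 1000 1001


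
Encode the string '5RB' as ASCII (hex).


String: '5RB'  (3 characters)
Per-character ASCII lookup:
  '5': digits start at 48: '5' = 48 + 5 = 53 → 0x35
  'R': uppercase starts at 65: 'R' = 65 + 17 = 82 → 0x52
  'B': uppercase starts at 65: 'B' = 65 + 1 = 66 → 0x42
= 0x35 0x52 0x42


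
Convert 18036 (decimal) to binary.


Divide by 2 repeatedly:
18036 ÷ 2 = 9018 remainder 0
9018 ÷ 2 = 4509 remainder 0
4509 ÷ 2 = 2254 remainder 1
2254 ÷ 2 = 1127 remainder 0
1127 ÷ 2 = 563 remainder 1
563 ÷ 2 = 281 remainder 1
281 ÷ 2 = 140 remainder 1
140 ÷ 2 = 70 remainder 0
70 ÷ 2 = 35 remainder 0
35 ÷ 2 = 17 remainder 1
17 ÷ 2 = 8 remainder 1
8 ÷ 2 = 4 remainder 0
4 ÷ 2 = 2 remainder 0
2 ÷ 2 = 1 remainder 0
1 ÷ 2 = 0 remainder 1
Reading remainders bottom-up:
= 100011001110100


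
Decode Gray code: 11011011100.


Gray code: 11011011100
MSB stays the same: 1
Each subsequent bit = prev_binary XOR current_gray:
  B[1] = 1 XOR 1 = 0
  B[2] = 0 XOR 0 = 0
  B[3] = 0 XOR 1 = 1
  B[4] = 1 XOR 1 = 0
  B[5] = 0 XOR 0 = 0
  B[6] = 0 XOR 1 = 1
  B[7] = 1 XOR 1 = 0
  B[8] = 0 XOR 1 = 1
  B[9] = 1 XOR 0 = 1
  B[10] = 1 XOR 0 = 1
= 10010010111 (1175 decimal)


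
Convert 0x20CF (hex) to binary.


Each hex digit → 4 binary bits:
  2 = 0010
  0 = 0000
  C = 1100
  F = 1111
Concatenate: 0010 0000 1100 1111
= 0010000011001111


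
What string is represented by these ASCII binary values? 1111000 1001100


Codes (binary): 1111000 1001100
Per-code ASCII lookup:
  1111000 = 120  (range 97-122: lowercase, 120 - 97 = 23) → 'x'
  1001100 = 76  (range 65-90: uppercase, 76 - 65 = 11) → 'L'
= 'xL'


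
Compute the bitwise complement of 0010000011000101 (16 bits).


Original: 0010000011000101
Invert all bits:
  bit 0: 0 → 1
  bit 1: 0 → 1
  bit 2: 1 → 0
  bit 3: 0 → 1
  bit 4: 0 → 1
  bit 5: 0 → 1
  bit 6: 0 → 1
  bit 7: 0 → 1
  bit 8: 1 → 0
  bit 9: 1 → 0
  bit 10: 0 → 1
  bit 11: 0 → 1
  bit 12: 0 → 1
  bit 13: 1 → 0
  bit 14: 0 → 1
  bit 15: 1 → 0
= 1101111100111010


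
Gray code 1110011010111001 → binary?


Gray code: 1110011010111001
MSB stays the same: 1
Each subsequent bit = prev_binary XOR current_gray:
  B[1] = 1 XOR 1 = 0
  B[2] = 0 XOR 1 = 1
  B[3] = 1 XOR 0 = 1
  B[4] = 1 XOR 0 = 1
  B[5] = 1 XOR 1 = 0
  B[6] = 0 XOR 1 = 1
  B[7] = 1 XOR 0 = 1
  B[8] = 1 XOR 1 = 0
  B[9] = 0 XOR 0 = 0
  B[10] = 0 XOR 1 = 1
  B[11] = 1 XOR 1 = 0
  B[12] = 0 XOR 1 = 1
  B[13] = 1 XOR 0 = 1
  B[14] = 1 XOR 0 = 1
  B[15] = 1 XOR 1 = 0
= 1011101100101110 (47918 decimal)


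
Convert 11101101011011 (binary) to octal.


Group into 3-bit groups: 011101101011011
  011 = 3
  101 = 5
  101 = 5
  011 = 3
  011 = 3
= 0o35533


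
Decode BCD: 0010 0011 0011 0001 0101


Each 4-bit group → digit:
  0010 → 2
  0011 → 3
  0011 → 3
  0001 → 1
  0101 → 5
= 23315


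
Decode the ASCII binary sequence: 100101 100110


Codes (binary): 100101 100110
Per-code ASCII lookup:
  100101 = 37  (special character) → '%'
  100110 = 38  (special character) → '&'
= '%&'


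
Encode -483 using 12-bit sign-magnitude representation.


Sign bit: 1 (negative)
Magnitude: 483 = 00111100011
= 100111100011


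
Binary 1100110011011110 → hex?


Group into 4-bit nibbles: 1100110011011110
  1100 = C
  1100 = C
  1101 = D
  1110 = E
= 0xCCDE


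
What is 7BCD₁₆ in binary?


Each hex digit → 4 binary bits:
  7 = 0111
  B = 1011
  C = 1100
  D = 1101
Concatenate: 0111 1011 1100 1101
= 0111101111001101


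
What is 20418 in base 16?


Divide by 16 repeatedly:
20418 ÷ 16 = 1276 remainder 2 (2)
1276 ÷ 16 = 79 remainder 12 (C)
79 ÷ 16 = 4 remainder 15 (F)
4 ÷ 16 = 0 remainder 4 (4)
Reading remainders bottom-up:
= 0x4FC2


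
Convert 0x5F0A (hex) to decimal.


Positional values:
Position 0: A × 16^0 = 10 × 1 = 10
Position 1: 0 × 16^1 = 0 × 16 = 0
Position 2: F × 16^2 = 15 × 256 = 3840
Position 3: 5 × 16^3 = 5 × 4096 = 20480
Sum = 10 + 0 + 3840 + 20480
= 24330


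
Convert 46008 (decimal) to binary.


Divide by 2 repeatedly:
46008 ÷ 2 = 23004 remainder 0
23004 ÷ 2 = 11502 remainder 0
11502 ÷ 2 = 5751 remainder 0
5751 ÷ 2 = 2875 remainder 1
2875 ÷ 2 = 1437 remainder 1
1437 ÷ 2 = 718 remainder 1
718 ÷ 2 = 359 remainder 0
359 ÷ 2 = 179 remainder 1
179 ÷ 2 = 89 remainder 1
89 ÷ 2 = 44 remainder 1
44 ÷ 2 = 22 remainder 0
22 ÷ 2 = 11 remainder 0
11 ÷ 2 = 5 remainder 1
5 ÷ 2 = 2 remainder 1
2 ÷ 2 = 1 remainder 0
1 ÷ 2 = 0 remainder 1
Reading remainders bottom-up:
= 1011001110111000
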